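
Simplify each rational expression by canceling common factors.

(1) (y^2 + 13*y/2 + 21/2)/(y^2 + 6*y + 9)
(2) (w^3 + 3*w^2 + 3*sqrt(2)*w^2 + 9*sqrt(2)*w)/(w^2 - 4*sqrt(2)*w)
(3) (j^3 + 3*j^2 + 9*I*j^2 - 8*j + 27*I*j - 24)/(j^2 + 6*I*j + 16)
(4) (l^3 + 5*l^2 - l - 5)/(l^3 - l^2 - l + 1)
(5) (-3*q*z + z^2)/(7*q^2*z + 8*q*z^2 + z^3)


(1) = (2*y + 7)/(2*y + 6)
(2) = (w^2 + w*(3 + 3*sqrt(2)) + 9*sqrt(2))/(w - 4*sqrt(2))
(3) = (j^2 + j*(3 + I) + 3*I)/(j - 2*I)
(4) = (l + 5)/(l - 1)
(5) = (-3*q + z)/(7*q^2 + 8*q*z + z^2)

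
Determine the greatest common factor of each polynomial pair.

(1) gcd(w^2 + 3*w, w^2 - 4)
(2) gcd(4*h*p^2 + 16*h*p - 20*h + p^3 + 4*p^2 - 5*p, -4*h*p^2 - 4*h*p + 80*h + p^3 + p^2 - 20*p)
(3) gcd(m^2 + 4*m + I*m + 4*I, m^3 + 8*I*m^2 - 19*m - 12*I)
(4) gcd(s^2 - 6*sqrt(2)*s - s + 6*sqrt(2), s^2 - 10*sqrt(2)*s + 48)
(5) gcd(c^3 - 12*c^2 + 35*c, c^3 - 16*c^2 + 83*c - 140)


(1) = gcd(w*(w + 3), (w - 2)*(w + 2)) = 1
(2) = gcd((4*h + p)*(p - 1)*(p + 5), (-4*h + p)*(p - 4)*(p + 5)) = p + 5
(3) = m + I
(4) = gcd((s - 1)*(s - 6*sqrt(2)), (s - 6*sqrt(2))*(s - 4*sqrt(2))) = s - 6*sqrt(2)
(5) = c^2 - 12*c + 35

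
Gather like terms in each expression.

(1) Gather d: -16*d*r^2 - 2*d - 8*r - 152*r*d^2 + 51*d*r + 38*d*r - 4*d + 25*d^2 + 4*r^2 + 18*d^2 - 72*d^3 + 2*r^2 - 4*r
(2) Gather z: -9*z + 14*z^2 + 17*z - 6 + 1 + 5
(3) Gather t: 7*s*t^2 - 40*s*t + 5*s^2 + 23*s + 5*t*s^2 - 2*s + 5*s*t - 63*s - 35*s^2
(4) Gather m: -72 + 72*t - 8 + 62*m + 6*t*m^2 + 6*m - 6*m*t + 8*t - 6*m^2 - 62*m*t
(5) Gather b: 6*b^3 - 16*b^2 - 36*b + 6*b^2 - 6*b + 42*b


(1) = -72*d^3 + d^2*(43 - 152*r) + d*(-16*r^2 + 89*r - 6) + 6*r^2 - 12*r
(2) = 14*z^2 + 8*z
(3) = -30*s^2 + 7*s*t^2 - 42*s + t*(5*s^2 - 35*s)
(4) = m^2*(6*t - 6) + m*(68 - 68*t) + 80*t - 80
(5) = 6*b^3 - 10*b^2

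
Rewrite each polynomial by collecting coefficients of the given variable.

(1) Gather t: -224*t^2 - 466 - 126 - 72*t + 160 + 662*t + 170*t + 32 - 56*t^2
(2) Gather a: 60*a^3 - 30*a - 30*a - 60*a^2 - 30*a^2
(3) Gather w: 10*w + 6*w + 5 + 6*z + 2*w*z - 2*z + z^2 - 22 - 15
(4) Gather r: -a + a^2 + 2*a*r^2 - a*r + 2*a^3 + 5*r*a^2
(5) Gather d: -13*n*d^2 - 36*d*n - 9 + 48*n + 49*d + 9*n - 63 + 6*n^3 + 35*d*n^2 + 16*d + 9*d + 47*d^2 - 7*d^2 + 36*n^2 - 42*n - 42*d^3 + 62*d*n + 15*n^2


(1) = -280*t^2 + 760*t - 400
(2) = 60*a^3 - 90*a^2 - 60*a
(3) = w*(2*z + 16) + z^2 + 4*z - 32
(4) = 2*a^3 + a^2 + 2*a*r^2 - a + r*(5*a^2 - a)
(5) = -42*d^3 + d^2*(40 - 13*n) + d*(35*n^2 + 26*n + 74) + 6*n^3 + 51*n^2 + 15*n - 72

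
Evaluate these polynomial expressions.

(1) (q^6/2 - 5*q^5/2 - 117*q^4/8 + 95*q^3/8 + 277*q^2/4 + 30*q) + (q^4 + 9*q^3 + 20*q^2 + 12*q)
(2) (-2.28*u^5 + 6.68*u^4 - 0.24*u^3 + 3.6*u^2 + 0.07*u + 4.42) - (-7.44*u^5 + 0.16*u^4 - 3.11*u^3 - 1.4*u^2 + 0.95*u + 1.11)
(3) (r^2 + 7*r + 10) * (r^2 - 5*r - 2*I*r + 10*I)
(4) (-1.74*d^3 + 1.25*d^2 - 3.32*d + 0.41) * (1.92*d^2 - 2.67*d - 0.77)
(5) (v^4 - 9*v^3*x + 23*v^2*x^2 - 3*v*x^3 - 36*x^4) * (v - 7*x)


(1) = q^6/2 - 5*q^5/2 - 109*q^4/8 + 167*q^3/8 + 357*q^2/4 + 42*q
(2) = 5.16*u^5 + 6.52*u^4 + 2.87*u^3 + 5.0*u^2 - 0.88*u + 3.31
(3) = r^4 + 2*r^3 - 2*I*r^3 - 25*r^2 - 4*I*r^2 - 50*r + 50*I*r + 100*I
(4) = -3.3408*d^5 + 7.0458*d^4 - 8.3721*d^3 + 8.6891*d^2 + 1.4617*d - 0.3157
(5) = v^5 - 16*v^4*x + 86*v^3*x^2 - 164*v^2*x^3 - 15*v*x^4 + 252*x^5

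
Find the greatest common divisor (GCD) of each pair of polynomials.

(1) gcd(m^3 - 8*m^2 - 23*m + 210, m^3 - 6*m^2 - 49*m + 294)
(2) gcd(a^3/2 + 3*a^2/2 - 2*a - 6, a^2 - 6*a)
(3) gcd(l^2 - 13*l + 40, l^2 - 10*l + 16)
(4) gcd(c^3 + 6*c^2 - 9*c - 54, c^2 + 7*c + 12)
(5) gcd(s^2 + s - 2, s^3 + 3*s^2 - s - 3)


(1) = gcd((m - 7)*(m - 6)*(m + 5), (m - 7)*(m - 6)*(m + 7)) = m^2 - 13*m + 42
(2) = 1
(3) = gcd((l - 8)*(l - 5), (l - 8)*(l - 2)) = l - 8
(4) = gcd((c - 3)*(c + 3)*(c + 6), (c + 3)*(c + 4)) = c + 3
(5) = s - 1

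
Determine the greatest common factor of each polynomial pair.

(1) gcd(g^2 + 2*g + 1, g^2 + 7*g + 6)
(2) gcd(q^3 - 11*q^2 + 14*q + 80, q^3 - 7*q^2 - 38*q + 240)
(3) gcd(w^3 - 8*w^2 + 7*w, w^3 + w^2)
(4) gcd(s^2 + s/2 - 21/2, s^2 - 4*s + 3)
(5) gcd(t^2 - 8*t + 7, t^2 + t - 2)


(1) = gcd((g + 1)^2, (g + 1)*(g + 6)) = g + 1
(2) = gcd((q - 8)*(q - 5)*(q + 2), (q - 8)*(q - 5)*(q + 6)) = q^2 - 13*q + 40
(3) = gcd(w*(w - 7)*(w - 1), w^2*(w + 1)) = w
(4) = s - 3
(5) = t - 1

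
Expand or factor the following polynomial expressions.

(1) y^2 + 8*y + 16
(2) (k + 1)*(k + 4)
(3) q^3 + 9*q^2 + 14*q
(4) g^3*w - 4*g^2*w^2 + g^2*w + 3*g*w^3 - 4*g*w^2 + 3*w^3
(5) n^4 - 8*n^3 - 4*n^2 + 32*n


(1) = (y + 4)^2
(2) = k^2 + 5*k + 4
(3) = q*(q + 2)*(q + 7)
(4) = (g - 3*w)*(g - w)*(g*w + w)
(5) = n*(n - 8)*(n - 2)*(n + 2)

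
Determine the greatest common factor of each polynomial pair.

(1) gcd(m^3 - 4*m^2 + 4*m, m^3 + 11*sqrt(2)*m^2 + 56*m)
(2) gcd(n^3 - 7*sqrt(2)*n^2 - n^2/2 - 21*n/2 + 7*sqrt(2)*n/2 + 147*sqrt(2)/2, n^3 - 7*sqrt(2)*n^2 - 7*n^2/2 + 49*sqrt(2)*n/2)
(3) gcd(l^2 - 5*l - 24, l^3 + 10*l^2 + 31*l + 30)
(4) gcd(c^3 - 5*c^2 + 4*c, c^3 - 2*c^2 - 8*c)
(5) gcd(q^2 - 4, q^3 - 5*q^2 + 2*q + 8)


(1) = m
(2) = gcd((n - 7/2)*(n + 3)*(n - 7*sqrt(2)), n*(n - 7/2)*(n - 7*sqrt(2))) = n^2 + n*(-7*sqrt(2) - 7/2) + 49*sqrt(2)/2
(3) = l + 3
(4) = gcd(c*(c - 4)*(c - 1), c*(c - 4)*(c + 2)) = c^2 - 4*c
(5) = q - 2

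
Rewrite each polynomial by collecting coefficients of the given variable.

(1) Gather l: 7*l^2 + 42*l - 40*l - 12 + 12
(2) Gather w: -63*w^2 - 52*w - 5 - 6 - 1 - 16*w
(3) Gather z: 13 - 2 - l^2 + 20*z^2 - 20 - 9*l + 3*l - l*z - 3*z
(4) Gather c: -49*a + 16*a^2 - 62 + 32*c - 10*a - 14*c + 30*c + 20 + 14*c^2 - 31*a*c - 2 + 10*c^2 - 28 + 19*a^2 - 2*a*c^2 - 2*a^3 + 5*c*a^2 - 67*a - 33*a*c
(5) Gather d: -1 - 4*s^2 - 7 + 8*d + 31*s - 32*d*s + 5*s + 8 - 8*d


(1) = 7*l^2 + 2*l
(2) = -63*w^2 - 68*w - 12
(3) = -l^2 - 6*l + 20*z^2 + z*(-l - 3) - 9
(4) = -2*a^3 + 35*a^2 - 126*a + c^2*(24 - 2*a) + c*(5*a^2 - 64*a + 48) - 72
(5) = -32*d*s - 4*s^2 + 36*s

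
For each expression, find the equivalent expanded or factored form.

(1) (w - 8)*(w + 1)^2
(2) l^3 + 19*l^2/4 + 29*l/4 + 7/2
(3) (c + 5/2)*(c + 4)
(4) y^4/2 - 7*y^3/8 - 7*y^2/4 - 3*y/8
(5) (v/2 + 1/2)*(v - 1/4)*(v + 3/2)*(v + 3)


(1) = w^3 - 6*w^2 - 15*w - 8
(2) = (l + 1)*(l + 7/4)*(l + 2)
(3) = c^2 + 13*c/2 + 10
(4) = y*(y/2 + 1/2)*(y - 3)*(y + 1/4)
(5) = v^4/2 + 21*v^3/8 + 61*v^2/16 + 9*v/8 - 9/16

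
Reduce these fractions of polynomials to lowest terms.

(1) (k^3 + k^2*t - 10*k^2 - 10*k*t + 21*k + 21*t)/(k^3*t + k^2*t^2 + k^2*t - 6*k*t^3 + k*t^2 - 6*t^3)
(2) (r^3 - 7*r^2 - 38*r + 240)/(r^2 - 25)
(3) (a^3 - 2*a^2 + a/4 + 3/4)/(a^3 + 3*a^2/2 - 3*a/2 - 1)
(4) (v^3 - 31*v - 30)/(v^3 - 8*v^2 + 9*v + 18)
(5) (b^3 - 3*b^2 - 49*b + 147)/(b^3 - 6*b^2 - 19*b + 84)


(1) = (-k^3 - k^2*t + 10*k^2 + 10*k*t - 21*k - 21*t)/(-k^3*t - k^2*t^2 - k^2*t + 6*k*t^3 - k*t^2 + 6*t^3)
(2) = (r^2 - 2*r - 48)/(r + 5)
(3) = (2*a - 3)/(2*a + 4)
(4) = (v + 5)/(v - 3)
(5) = (b + 7)/(b + 4)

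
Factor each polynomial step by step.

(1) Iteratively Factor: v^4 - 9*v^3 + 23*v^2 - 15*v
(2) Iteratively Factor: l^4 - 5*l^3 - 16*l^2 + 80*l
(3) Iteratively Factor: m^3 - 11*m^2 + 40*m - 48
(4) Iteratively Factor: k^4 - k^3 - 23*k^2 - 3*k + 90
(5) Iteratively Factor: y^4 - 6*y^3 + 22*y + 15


(1) = (v)*(v^3 - 9*v^2 + 23*v - 15) = v*(v - 3)*(v^2 - 6*v + 5) = v*(v - 5)*(v - 3)*(v - 1)
(2) = (l)*(l^3 - 5*l^2 - 16*l + 80) = l*(l + 4)*(l^2 - 9*l + 20) = l*(l - 5)*(l + 4)*(l - 4)
(3) = (m - 4)*(m^2 - 7*m + 12) = (m - 4)^2*(m - 3)
(4) = (k - 5)*(k^3 + 4*k^2 - 3*k - 18) = (k - 5)*(k - 2)*(k^2 + 6*k + 9) = (k - 5)*(k - 2)*(k + 3)*(k + 3)
(5) = (y - 3)*(y^3 - 3*y^2 - 9*y - 5) = (y - 5)*(y - 3)*(y^2 + 2*y + 1) = (y - 5)*(y - 3)*(y + 1)*(y + 1)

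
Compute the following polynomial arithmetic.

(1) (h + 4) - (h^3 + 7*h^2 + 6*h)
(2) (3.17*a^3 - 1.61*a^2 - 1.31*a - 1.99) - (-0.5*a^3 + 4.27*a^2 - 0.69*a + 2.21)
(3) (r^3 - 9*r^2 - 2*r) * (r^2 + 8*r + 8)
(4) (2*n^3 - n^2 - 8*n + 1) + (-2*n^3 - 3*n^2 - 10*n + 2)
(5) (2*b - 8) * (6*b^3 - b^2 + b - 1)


(1) = -h^3 - 7*h^2 - 5*h + 4
(2) = 3.67*a^3 - 5.88*a^2 - 0.62*a - 4.2
(3) = r^5 - r^4 - 66*r^3 - 88*r^2 - 16*r
(4) = -4*n^2 - 18*n + 3
(5) = 12*b^4 - 50*b^3 + 10*b^2 - 10*b + 8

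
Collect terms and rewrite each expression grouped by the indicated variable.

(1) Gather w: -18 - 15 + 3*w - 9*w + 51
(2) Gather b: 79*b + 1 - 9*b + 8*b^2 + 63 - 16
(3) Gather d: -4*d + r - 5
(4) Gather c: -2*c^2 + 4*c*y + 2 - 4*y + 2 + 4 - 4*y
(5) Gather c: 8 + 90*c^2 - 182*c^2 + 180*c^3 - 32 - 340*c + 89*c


(1) = 18 - 6*w
(2) = 8*b^2 + 70*b + 48
(3) = -4*d + r - 5
(4) = -2*c^2 + 4*c*y - 8*y + 8
(5) = 180*c^3 - 92*c^2 - 251*c - 24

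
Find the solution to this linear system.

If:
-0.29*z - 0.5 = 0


Then:
z = -1.72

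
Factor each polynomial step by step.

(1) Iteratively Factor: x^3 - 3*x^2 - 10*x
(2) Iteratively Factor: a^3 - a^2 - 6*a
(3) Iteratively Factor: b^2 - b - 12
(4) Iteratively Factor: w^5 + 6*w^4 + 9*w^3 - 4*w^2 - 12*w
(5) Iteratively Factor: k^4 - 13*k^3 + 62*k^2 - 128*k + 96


(1) = (x + 2)*(x^2 - 5*x) = (x - 5)*(x + 2)*(x)
(2) = (a)*(a^2 - a - 6) = a*(a - 3)*(a + 2)
(3) = (b + 3)*(b - 4)
(4) = (w)*(w^4 + 6*w^3 + 9*w^2 - 4*w - 12) = w*(w + 3)*(w^3 + 3*w^2 - 4) = w*(w + 2)*(w + 3)*(w^2 + w - 2) = w*(w + 2)^2*(w + 3)*(w - 1)
(5) = (k - 3)*(k^3 - 10*k^2 + 32*k - 32) = (k - 3)*(k - 2)*(k^2 - 8*k + 16) = (k - 4)*(k - 3)*(k - 2)*(k - 4)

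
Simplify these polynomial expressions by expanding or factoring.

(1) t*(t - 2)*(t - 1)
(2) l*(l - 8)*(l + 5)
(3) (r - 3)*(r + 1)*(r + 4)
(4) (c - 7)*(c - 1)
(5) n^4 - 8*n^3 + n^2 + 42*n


(1) = t^3 - 3*t^2 + 2*t
(2) = l^3 - 3*l^2 - 40*l
(3) = r^3 + 2*r^2 - 11*r - 12
(4) = c^2 - 8*c + 7
(5) = n*(n - 7)*(n - 3)*(n + 2)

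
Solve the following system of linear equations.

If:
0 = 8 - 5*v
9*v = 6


Then:
No Solution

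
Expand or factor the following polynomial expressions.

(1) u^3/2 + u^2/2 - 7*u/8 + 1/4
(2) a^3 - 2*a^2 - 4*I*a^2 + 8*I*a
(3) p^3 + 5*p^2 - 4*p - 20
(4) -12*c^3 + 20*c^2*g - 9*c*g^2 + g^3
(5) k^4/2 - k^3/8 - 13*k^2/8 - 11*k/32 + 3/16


(1) = (u/2 + 1)*(u - 1/2)^2
(2) = a*(a - 2)*(a - 4*I)
(3) = (p - 2)*(p + 2)*(p + 5)
(4) = (-6*c + g)*(-2*c + g)*(-c + g)
(5) = (k/2 + 1/4)*(k - 2)*(k - 1/4)*(k + 3/2)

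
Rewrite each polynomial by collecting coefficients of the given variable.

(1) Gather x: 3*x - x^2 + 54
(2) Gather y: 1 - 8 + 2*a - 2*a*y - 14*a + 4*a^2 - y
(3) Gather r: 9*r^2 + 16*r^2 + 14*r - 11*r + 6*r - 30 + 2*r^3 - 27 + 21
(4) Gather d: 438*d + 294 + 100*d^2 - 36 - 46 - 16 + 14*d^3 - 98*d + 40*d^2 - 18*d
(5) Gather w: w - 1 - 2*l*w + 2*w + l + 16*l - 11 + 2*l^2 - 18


(1) = -x^2 + 3*x + 54
(2) = 4*a^2 - 12*a + y*(-2*a - 1) - 7
(3) = 2*r^3 + 25*r^2 + 9*r - 36
(4) = 14*d^3 + 140*d^2 + 322*d + 196
(5) = 2*l^2 + 17*l + w*(3 - 2*l) - 30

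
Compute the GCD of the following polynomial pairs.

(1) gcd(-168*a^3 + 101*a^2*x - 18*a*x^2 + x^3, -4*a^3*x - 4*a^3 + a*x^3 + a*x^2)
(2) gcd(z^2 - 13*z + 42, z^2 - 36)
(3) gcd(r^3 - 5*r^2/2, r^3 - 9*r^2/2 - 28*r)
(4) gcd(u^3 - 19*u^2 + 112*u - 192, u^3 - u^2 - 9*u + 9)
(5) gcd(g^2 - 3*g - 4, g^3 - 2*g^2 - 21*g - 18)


(1) = 1
(2) = z - 6
(3) = r
(4) = gcd((u - 8)^2*(u - 3), (u - 3)*(u - 1)*(u + 3)) = u - 3
(5) = gcd((g - 4)*(g + 1), (g - 6)*(g + 1)*(g + 3)) = g + 1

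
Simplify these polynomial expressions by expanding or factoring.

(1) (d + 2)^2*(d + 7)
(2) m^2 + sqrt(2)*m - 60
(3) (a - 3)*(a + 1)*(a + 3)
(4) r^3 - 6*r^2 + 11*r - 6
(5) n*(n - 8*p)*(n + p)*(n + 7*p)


(1) = d^3 + 11*d^2 + 32*d + 28
(2) = (m - 5*sqrt(2))*(m + 6*sqrt(2))
(3) = a^3 + a^2 - 9*a - 9
(4) = (r - 3)*(r - 2)*(r - 1)
(5) = n^4 - 57*n^2*p^2 - 56*n*p^3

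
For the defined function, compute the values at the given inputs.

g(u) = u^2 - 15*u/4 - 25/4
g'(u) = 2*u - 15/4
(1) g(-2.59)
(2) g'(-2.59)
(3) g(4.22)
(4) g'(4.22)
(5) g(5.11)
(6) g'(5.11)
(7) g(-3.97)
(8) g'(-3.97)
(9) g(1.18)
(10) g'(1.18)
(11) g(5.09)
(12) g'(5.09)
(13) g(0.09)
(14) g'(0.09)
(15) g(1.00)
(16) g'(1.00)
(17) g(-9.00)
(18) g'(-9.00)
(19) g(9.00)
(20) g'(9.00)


(1) = 10.17
(2) = -8.93
(3) = -4.27
(4) = 4.69
(5) = 0.70
(6) = 6.47
(7) = 24.40
(8) = -11.69
(9) = -9.28
(10) = -1.39
(11) = 0.57
(12) = 6.43
(13) = -6.58
(14) = -3.57
(15) = -9.00
(16) = -1.75
(17) = 108.50
(18) = -21.75
(19) = 41.00
(20) = 14.25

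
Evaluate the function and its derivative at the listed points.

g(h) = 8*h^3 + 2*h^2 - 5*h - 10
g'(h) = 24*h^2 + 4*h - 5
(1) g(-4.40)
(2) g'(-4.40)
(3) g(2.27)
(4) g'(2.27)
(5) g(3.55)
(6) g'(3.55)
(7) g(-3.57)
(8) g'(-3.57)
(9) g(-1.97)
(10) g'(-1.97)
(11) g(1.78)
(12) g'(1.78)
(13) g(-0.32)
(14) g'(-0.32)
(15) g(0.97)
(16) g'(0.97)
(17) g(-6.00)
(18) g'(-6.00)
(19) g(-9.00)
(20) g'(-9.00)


(1) = -630.75
(2) = 442.04
(3) = 82.53
(4) = 127.75
(5) = 355.37
(6) = 311.66
(7) = -330.65
(8) = 286.60
(9) = -53.55
(10) = 80.26
(11) = 32.55
(12) = 78.16
(13) = -8.46
(14) = -3.82
(15) = -5.67
(16) = 21.46
(17) = -1636.00
(18) = 835.00
(19) = -5635.00
(20) = 1903.00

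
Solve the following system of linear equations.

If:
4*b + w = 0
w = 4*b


Then:
b = 0
w = 0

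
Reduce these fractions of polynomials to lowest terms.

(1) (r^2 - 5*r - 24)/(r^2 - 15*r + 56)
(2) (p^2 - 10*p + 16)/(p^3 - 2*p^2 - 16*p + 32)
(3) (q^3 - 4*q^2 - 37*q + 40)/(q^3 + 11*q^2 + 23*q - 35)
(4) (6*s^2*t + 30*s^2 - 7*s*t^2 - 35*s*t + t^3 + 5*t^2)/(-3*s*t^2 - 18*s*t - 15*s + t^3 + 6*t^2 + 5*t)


(1) = (r + 3)/(r - 7)
(2) = (p - 8)/(p^2 - 16)
(3) = (q - 8)/(q + 7)
(4) = (-6*s^2 + 7*s*t - t^2)/(3*s*t + 3*s - t^2 - t)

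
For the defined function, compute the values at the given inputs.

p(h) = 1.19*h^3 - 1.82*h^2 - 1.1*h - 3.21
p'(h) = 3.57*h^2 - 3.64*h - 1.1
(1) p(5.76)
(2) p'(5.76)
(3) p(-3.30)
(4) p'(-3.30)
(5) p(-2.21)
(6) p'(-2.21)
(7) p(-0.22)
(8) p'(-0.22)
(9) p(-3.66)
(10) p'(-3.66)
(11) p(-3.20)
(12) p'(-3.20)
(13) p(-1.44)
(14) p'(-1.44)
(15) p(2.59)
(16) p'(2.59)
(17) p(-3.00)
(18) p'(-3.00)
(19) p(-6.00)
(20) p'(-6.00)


(1) = 157.48
(2) = 96.38
(3) = -62.16
(4) = 49.79
(5) = -22.51
(6) = 24.38
(7) = -3.07
(8) = -0.13
(9) = -81.91
(10) = 60.04
(11) = -57.32
(12) = 47.10
(13) = -8.95
(14) = 11.54
(15) = 2.41
(16) = 13.42
(17) = -48.42
(18) = 41.95
(19) = -319.17
(20) = 149.26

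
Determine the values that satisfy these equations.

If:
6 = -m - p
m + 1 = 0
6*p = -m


Then:
No Solution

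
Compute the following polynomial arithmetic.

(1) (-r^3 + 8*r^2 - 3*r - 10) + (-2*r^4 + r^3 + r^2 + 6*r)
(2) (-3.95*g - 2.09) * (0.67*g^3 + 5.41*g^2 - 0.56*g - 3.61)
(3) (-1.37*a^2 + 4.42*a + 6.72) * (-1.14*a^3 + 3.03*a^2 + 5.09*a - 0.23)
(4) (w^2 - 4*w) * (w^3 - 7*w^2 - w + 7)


(1) = -2*r^4 + 9*r^2 + 3*r - 10
(2) = -2.6465*g^4 - 22.7698*g^3 - 9.0949*g^2 + 15.4299*g + 7.5449
(3) = 1.5618*a^5 - 9.1899*a^4 - 1.2415*a^3 + 43.1745*a^2 + 33.1882*a - 1.5456
(4) = w^5 - 11*w^4 + 27*w^3 + 11*w^2 - 28*w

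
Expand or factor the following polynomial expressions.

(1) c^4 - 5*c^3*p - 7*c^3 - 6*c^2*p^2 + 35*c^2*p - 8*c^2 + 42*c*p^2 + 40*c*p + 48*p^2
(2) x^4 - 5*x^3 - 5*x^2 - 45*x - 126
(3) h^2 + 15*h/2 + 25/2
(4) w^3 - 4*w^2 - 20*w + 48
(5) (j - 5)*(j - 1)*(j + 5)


(1) = (c - 8)*(c + 1)*(c - 6*p)*(c + p)
(2) = (x - 7)*(x + 2)*(x - 3*I)*(x + 3*I)
(3) = (h + 5/2)*(h + 5)
(4) = (w - 6)*(w - 2)*(w + 4)
(5) = j^3 - j^2 - 25*j + 25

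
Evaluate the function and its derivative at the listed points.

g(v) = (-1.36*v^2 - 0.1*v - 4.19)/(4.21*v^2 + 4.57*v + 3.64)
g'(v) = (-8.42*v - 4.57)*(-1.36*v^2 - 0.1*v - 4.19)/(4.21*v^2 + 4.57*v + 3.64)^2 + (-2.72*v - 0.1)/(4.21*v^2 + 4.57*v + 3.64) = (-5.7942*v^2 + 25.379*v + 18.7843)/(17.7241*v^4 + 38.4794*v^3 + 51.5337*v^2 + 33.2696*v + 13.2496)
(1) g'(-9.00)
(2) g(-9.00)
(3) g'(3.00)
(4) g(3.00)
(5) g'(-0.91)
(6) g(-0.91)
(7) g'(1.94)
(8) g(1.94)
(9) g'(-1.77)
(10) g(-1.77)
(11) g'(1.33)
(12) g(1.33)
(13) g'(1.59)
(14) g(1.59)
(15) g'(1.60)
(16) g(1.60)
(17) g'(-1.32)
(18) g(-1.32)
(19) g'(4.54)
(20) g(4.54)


(1) = -0.01
(2) = -0.37
(3) = 0.01
(4) = -0.30
(5) = -1.03
(6) = -1.76
(7) = 0.06
(8) = -0.34
(9) = -0.58
(10) = -0.95
(11) = 0.14
(12) = -0.39
(13) = 0.10
(14) = -0.36
(15) = 0.09
(16) = -0.36
(17) = -1.02
(18) = -1.30
(19) = 0.00
(20) = -0.29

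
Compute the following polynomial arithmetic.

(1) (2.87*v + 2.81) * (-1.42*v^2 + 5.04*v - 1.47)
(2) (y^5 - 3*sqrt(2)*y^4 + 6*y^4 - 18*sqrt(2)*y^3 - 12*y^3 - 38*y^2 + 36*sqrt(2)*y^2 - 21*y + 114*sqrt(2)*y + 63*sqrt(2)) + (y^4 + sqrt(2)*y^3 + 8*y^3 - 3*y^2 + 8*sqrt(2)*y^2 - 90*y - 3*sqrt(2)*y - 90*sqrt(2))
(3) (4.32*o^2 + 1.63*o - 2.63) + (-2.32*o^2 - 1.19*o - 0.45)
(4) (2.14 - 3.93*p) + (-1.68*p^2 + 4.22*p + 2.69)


(1) = -4.0754*v^3 + 10.4746*v^2 + 9.9435*v - 4.1307
(2) = y^5 - 3*sqrt(2)*y^4 + 7*y^4 - 17*sqrt(2)*y^3 - 4*y^3 - 41*y^2 + 44*sqrt(2)*y^2 - 111*y + 111*sqrt(2)*y - 27*sqrt(2)
(3) = 2.0*o^2 + 0.44*o - 3.08
(4) = -1.68*p^2 + 0.29*p + 4.83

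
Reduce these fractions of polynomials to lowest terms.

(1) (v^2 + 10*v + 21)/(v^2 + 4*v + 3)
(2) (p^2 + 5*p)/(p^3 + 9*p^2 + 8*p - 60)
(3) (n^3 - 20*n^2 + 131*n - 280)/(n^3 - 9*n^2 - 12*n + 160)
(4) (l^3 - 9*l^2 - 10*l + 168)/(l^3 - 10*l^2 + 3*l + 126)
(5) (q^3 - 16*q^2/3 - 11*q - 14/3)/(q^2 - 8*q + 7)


(1) = (v + 7)/(v + 1)
(2) = p/(p^2 + 4*p - 12)
(3) = (n - 7)/(n + 4)
(4) = (l + 4)/(l + 3)
(5) = (3*q^2 + 5*q + 2)/(3*q - 3)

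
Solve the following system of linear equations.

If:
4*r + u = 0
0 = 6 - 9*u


Then:
r = -1/6
u = 2/3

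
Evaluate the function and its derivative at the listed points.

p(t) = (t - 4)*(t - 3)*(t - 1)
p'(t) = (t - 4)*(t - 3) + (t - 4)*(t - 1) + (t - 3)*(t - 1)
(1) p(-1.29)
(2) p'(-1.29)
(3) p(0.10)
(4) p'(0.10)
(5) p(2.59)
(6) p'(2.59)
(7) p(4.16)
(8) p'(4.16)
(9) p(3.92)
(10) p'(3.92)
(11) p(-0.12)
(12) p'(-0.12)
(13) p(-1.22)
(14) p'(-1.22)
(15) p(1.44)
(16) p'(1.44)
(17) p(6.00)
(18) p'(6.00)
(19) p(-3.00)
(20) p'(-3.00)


(1) = -51.97
(2) = 44.63
(3) = -10.18
(4) = 17.43
(5) = 0.92
(6) = -2.32
(7) = 0.59
(8) = 4.36
(9) = -0.21
(10) = 2.38
(11) = -14.40
(12) = 20.96
(13) = -48.90
(14) = 42.99
(15) = 1.76
(16) = 2.18
(17) = 30.00
(18) = 31.00
(19) = -168.00
(20) = 94.00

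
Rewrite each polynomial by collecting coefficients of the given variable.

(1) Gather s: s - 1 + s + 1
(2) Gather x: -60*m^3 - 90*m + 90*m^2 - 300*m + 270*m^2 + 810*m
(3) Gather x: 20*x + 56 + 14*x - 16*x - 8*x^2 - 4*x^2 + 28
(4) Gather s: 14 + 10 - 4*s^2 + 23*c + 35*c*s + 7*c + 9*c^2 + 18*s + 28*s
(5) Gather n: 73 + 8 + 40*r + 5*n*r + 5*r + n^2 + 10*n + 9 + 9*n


(1) = 2*s
(2) = -60*m^3 + 360*m^2 + 420*m
(3) = -12*x^2 + 18*x + 84
(4) = 9*c^2 + 30*c - 4*s^2 + s*(35*c + 46) + 24
(5) = n^2 + n*(5*r + 19) + 45*r + 90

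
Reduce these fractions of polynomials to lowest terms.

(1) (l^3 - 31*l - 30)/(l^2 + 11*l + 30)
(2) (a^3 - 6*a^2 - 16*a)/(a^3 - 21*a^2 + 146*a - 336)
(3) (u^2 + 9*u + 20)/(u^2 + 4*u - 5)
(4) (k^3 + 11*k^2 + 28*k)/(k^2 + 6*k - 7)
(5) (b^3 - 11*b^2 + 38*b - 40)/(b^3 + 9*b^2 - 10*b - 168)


(1) = (l^2 - 5*l - 6)/(l + 6)
(2) = (a^2 + 2*a)/(a^2 - 13*a + 42)
(3) = (u + 4)/(u - 1)
(4) = (k^2 + 4*k)/(k - 1)
(5) = (b^2 - 7*b + 10)/(b^2 + 13*b + 42)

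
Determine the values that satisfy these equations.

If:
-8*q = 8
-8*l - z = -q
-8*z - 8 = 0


Then:
l = 0
q = -1
z = -1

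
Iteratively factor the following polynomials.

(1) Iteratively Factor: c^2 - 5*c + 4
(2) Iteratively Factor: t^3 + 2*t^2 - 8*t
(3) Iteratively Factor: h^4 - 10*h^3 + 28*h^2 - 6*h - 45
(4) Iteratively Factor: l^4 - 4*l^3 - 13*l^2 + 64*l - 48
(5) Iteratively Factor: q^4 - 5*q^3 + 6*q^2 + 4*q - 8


(1) = (c - 1)*(c - 4)
(2) = (t - 2)*(t^2 + 4*t) = t*(t - 2)*(t + 4)
(3) = (h - 5)*(h^3 - 5*h^2 + 3*h + 9) = (h - 5)*(h - 3)*(h^2 - 2*h - 3) = (h - 5)*(h - 3)*(h + 1)*(h - 3)
(4) = (l - 3)*(l^3 - l^2 - 16*l + 16) = (l - 3)*(l + 4)*(l^2 - 5*l + 4) = (l - 4)*(l - 3)*(l + 4)*(l - 1)
(5) = (q + 1)*(q^3 - 6*q^2 + 12*q - 8) = (q - 2)*(q + 1)*(q^2 - 4*q + 4) = (q - 2)^2*(q + 1)*(q - 2)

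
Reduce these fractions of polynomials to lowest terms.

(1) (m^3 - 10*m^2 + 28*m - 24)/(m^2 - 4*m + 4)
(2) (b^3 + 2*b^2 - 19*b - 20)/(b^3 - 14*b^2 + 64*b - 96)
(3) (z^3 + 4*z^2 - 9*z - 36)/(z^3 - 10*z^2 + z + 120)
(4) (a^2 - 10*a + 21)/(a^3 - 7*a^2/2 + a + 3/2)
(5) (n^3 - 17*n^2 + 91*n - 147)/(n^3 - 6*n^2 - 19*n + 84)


(1) = m - 6
(2) = (b^2 + 6*b + 5)/(b^2 - 10*b + 24)
(3) = (z^2 + z - 12)/(z^2 - 13*z + 40)
(4) = (2*a - 14)/(2*a^2 - a - 1)
(5) = (n - 7)/(n + 4)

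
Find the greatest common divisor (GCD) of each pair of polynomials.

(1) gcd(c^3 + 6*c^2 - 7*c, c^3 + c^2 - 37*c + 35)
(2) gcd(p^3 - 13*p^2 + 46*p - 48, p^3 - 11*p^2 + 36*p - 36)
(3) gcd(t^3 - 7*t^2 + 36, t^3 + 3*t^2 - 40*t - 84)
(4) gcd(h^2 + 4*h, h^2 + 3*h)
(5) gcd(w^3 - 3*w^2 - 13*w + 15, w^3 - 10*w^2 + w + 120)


(1) = gcd(c*(c - 1)*(c + 7), (c - 5)*(c - 1)*(c + 7)) = c^2 + 6*c - 7
(2) = p^2 - 5*p + 6
(3) = gcd((t - 6)*(t - 3)*(t + 2), (t - 6)*(t + 2)*(t + 7)) = t^2 - 4*t - 12
(4) = gcd(h*(h + 4), h*(h + 3)) = h
(5) = w^2 - 2*w - 15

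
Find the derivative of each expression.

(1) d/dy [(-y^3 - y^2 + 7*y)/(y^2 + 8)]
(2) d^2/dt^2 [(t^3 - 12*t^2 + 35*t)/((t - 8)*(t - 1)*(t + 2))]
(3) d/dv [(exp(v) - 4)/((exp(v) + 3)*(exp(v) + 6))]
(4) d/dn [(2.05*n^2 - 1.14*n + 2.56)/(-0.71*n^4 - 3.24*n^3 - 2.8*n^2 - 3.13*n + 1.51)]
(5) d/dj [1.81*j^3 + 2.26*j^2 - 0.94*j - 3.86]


(1) = (-y^4 - 31*y^2 - 16*y + 56)/(y^4 + 16*y^2 + 64)
(2) = 2*(-5*t^6 + 135*t^5 - 1191*t^4 + 4461*t^3 - 7872*t^2 + 12528*t + 2528)/(t^9 - 21*t^8 + 117*t^7 + 125*t^6 - 1842*t^5 - 708*t^4 + 6488*t^3 - 576*t^2 - 7680*t + 4096)
(3) = (-exp(2*v) + 8*exp(v) + 54)*exp(v)/(exp(4*v) + 18*exp(3*v) + 117*exp(2*v) + 324*exp(v) + 324)
(4) = (2.911*n^5 + 4.2138*n^4 - 0.1168*n^3 + 15.2747*n^2 + 20.527*n + 6.2914)/(0.5041*n^8 + 4.6008*n^7 + 14.4736*n^6 + 22.5886*n^5 + 25.9782*n^4 + 7.7432*n^3 + 1.3409*n^2 - 9.4526*n + 2.2801)
(5) = 5.43*j^2 + 4.52*j - 0.94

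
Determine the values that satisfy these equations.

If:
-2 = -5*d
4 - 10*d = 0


Then:
d = 2/5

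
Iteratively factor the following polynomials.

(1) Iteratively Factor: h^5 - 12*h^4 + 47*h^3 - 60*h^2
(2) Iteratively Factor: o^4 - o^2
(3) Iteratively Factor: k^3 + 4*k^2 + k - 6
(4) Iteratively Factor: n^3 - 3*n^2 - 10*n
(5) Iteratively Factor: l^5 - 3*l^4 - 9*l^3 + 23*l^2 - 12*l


(1) = (h)*(h^4 - 12*h^3 + 47*h^2 - 60*h) = h*(h - 3)*(h^3 - 9*h^2 + 20*h) = h^2*(h - 3)*(h^2 - 9*h + 20) = h^2*(h - 4)*(h - 3)*(h - 5)
(2) = (o + 1)*(o^3 - o^2) = o*(o + 1)*(o^2 - o) = o^2*(o + 1)*(o - 1)
(3) = (k - 1)*(k^2 + 5*k + 6) = (k - 1)*(k + 3)*(k + 2)
(4) = (n - 5)*(n^2 + 2*n) = (n - 5)*(n + 2)*(n)
(5) = (l)*(l^4 - 3*l^3 - 9*l^2 + 23*l - 12) = l*(l - 1)*(l^3 - 2*l^2 - 11*l + 12) = l*(l - 1)*(l + 3)*(l^2 - 5*l + 4) = l*(l - 1)^2*(l + 3)*(l - 4)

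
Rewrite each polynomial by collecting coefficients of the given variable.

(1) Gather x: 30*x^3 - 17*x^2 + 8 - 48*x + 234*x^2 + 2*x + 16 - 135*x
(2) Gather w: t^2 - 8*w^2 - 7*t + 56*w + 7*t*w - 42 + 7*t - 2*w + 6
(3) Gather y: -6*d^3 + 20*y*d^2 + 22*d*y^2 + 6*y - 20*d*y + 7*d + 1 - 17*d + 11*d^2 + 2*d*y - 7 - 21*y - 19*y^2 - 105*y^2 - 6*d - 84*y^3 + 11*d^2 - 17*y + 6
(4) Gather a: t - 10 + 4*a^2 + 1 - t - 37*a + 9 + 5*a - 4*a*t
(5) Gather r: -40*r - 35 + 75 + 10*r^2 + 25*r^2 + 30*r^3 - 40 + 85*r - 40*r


(1) = 30*x^3 + 217*x^2 - 181*x + 24
(2) = t^2 - 8*w^2 + w*(7*t + 54) - 36
(3) = -6*d^3 + 22*d^2 - 16*d - 84*y^3 + y^2*(22*d - 124) + y*(20*d^2 - 18*d - 32)
(4) = 4*a^2 + a*(-4*t - 32)
(5) = 30*r^3 + 35*r^2 + 5*r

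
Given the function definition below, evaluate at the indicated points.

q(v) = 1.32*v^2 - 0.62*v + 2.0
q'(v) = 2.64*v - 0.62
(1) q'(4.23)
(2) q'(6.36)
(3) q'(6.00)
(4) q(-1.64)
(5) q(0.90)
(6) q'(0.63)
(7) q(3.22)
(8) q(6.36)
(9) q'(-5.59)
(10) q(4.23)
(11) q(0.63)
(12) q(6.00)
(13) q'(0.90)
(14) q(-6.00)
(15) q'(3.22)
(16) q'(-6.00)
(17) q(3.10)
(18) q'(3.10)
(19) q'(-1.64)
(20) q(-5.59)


(1) = 10.55
(2) = 16.17
(3) = 15.22
(4) = 6.57
(5) = 2.51
(6) = 1.04
(7) = 13.69
(8) = 51.45
(9) = -15.38
(10) = 23.00
(11) = 2.13
(12) = 45.80
(13) = 1.76
(14) = 53.24
(15) = 7.88
(16) = -16.46
(17) = 12.76
(18) = 7.56
(19) = -4.95
(20) = 46.71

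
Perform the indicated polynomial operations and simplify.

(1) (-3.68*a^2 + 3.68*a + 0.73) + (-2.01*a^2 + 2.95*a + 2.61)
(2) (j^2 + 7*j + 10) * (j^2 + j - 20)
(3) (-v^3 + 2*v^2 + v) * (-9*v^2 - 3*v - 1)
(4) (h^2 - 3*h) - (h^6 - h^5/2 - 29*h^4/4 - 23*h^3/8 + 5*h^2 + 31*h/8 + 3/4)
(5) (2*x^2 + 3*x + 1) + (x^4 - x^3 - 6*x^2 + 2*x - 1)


(1) = -5.69*a^2 + 6.63*a + 3.34
(2) = j^4 + 8*j^3 - 3*j^2 - 130*j - 200
(3) = 9*v^5 - 15*v^4 - 14*v^3 - 5*v^2 - v
(4) = -h^6 + h^5/2 + 29*h^4/4 + 23*h^3/8 - 4*h^2 - 55*h/8 - 3/4
(5) = x^4 - x^3 - 4*x^2 + 5*x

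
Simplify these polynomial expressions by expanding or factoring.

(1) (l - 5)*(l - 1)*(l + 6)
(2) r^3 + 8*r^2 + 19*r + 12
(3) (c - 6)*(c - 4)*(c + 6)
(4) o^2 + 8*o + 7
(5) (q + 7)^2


(1) = l^3 - 31*l + 30
(2) = (r + 1)*(r + 3)*(r + 4)
(3) = c^3 - 4*c^2 - 36*c + 144
(4) = (o + 1)*(o + 7)
(5) = q^2 + 14*q + 49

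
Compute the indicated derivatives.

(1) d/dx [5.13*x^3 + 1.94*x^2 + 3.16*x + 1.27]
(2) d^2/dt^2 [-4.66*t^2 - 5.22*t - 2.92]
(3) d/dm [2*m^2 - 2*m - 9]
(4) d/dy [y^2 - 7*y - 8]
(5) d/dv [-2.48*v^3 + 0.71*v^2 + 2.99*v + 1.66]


(1) = 15.39*x^2 + 3.88*x + 3.16
(2) = -9.32000000000000
(3) = 4*m - 2
(4) = 2*y - 7
(5) = -7.44*v^2 + 1.42*v + 2.99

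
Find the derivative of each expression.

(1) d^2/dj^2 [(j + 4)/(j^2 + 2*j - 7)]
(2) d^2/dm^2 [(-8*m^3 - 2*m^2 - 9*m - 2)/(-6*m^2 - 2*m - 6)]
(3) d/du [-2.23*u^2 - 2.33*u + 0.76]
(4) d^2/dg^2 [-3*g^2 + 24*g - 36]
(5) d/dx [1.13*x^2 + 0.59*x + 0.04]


(1) = 2*(4*(j + 1)^2*(j + 4) - 3*(j + 2)*(j^2 + 2*j - 7))/(j^2 + 2*j - 7)^3
(2) = (11*m^3 + 72*m^2 - 9*m - 25)/(27*m^6 + 27*m^5 + 90*m^4 + 55*m^3 + 90*m^2 + 27*m + 27)
(3) = -4.46*u - 2.33
(4) = -6
(5) = 2.26*x + 0.59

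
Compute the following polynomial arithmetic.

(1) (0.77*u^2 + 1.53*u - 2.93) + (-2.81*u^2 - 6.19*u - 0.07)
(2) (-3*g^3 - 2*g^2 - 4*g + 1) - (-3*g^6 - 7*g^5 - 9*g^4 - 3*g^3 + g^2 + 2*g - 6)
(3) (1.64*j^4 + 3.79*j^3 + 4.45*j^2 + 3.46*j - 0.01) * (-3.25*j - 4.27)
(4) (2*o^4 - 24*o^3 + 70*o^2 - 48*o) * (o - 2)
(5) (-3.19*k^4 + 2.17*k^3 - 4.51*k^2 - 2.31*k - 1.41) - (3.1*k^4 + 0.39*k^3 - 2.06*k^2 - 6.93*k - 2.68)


(1) = -2.04*u^2 - 4.66*u - 3.0
(2) = 3*g^6 + 7*g^5 + 9*g^4 - 3*g^2 - 6*g + 7
(3) = -5.33*j^5 - 19.3203*j^4 - 30.6458*j^3 - 30.2465*j^2 - 14.7417*j + 0.0427
(4) = 2*o^5 - 28*o^4 + 118*o^3 - 188*o^2 + 96*o
(5) = -6.29*k^4 + 1.78*k^3 - 2.45*k^2 + 4.62*k + 1.27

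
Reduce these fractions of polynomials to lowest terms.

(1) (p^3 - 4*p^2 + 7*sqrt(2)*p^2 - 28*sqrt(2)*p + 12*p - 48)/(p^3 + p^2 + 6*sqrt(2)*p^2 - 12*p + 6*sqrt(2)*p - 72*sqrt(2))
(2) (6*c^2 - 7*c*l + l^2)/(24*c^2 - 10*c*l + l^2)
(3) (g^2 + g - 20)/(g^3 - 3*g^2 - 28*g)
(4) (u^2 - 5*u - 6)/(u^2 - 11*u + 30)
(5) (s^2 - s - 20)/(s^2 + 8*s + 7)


(1) = (p^2 + p*(-4 + sqrt(2)) - 4*sqrt(2))/(p^2 + p - 12)
(2) = (c - l)/(4*c - l)
(3) = (g^2 + g - 20)/(g^3 - 3*g^2 - 28*g)
(4) = (u + 1)/(u - 5)
(5) = (s^2 - s - 20)/(s^2 + 8*s + 7)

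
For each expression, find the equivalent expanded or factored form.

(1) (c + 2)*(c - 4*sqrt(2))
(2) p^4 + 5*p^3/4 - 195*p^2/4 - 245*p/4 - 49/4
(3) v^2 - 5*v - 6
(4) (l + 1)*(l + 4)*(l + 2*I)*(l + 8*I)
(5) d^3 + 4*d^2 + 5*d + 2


(1) = c^2 - 4*sqrt(2)*c + 2*c - 8*sqrt(2)
(2) = (p - 7)*(p + 1/4)*(p + 1)*(p + 7)
(3) = (v - 6)*(v + 1)
(4) = l^4 + 5*l^3 + 10*I*l^3 - 12*l^2 + 50*I*l^2 - 80*l + 40*I*l - 64
(5) = (d + 1)^2*(d + 2)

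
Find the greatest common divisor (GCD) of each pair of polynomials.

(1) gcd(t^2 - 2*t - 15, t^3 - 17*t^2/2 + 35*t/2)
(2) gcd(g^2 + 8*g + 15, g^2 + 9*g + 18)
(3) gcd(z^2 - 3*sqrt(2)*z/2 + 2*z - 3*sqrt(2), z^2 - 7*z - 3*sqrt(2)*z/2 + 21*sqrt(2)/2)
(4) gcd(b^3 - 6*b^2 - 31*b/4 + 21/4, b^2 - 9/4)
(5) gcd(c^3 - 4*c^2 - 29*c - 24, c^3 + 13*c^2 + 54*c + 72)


(1) = t - 5
(2) = g + 3
(3) = gcd((z + 2)*(z - 3*sqrt(2)/2), (z - 7)*(z - 3*sqrt(2)/2)) = z - 3*sqrt(2)/2
(4) = b + 3/2
(5) = gcd((c - 8)*(c + 1)*(c + 3), (c + 3)*(c + 4)*(c + 6)) = c + 3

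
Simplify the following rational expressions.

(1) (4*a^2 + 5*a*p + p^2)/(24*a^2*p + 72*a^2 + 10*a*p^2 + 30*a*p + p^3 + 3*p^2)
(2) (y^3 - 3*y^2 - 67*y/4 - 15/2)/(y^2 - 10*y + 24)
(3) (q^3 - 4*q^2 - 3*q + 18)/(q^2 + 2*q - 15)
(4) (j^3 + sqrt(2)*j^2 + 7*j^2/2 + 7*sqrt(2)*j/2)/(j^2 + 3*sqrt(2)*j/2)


(1) = (a + p)/(6*a*p + 18*a + p^2 + 3*p)
(2) = (4*y^2 + 12*y + 5)/(4*y - 16)
(3) = (q^2 - q - 6)/(q + 5)
(4) = (4*j^2 + j*(4*sqrt(2) + 14) + 14*sqrt(2))/(4*j + 6*sqrt(2))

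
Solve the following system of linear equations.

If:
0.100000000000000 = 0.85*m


Then:
m = 0.12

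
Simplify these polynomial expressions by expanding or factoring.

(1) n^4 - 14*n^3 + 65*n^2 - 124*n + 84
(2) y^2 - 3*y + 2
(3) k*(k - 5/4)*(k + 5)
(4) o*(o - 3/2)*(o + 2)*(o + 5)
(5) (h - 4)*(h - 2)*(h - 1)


(1) = (n - 7)*(n - 3)*(n - 2)^2
(2) = (y - 2)*(y - 1)
(3) = k^3 + 15*k^2/4 - 25*k/4
(4) = o^4 + 11*o^3/2 - o^2/2 - 15*o
(5) = h^3 - 7*h^2 + 14*h - 8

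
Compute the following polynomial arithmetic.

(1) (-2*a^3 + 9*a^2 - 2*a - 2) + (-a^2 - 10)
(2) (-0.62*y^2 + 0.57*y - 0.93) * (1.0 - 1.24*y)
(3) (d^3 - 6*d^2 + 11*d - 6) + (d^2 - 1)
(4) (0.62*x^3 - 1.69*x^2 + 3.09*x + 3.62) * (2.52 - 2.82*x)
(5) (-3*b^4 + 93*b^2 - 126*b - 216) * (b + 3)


(1) = -2*a^3 + 8*a^2 - 2*a - 12
(2) = 0.7688*y^3 - 1.3268*y^2 + 1.7232*y - 0.93
(3) = d^3 - 5*d^2 + 11*d - 7
(4) = -1.7484*x^4 + 6.3282*x^3 - 12.9726*x^2 - 2.4216*x + 9.1224
(5) = -3*b^5 - 9*b^4 + 93*b^3 + 153*b^2 - 594*b - 648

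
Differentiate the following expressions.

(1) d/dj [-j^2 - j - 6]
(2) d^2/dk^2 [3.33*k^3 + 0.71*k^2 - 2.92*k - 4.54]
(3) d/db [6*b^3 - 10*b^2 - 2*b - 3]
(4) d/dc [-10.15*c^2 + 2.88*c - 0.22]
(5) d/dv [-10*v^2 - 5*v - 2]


(1) = -2*j - 1
(2) = 19.98*k + 1.42
(3) = 18*b^2 - 20*b - 2
(4) = 2.88 - 20.3*c
(5) = -20*v - 5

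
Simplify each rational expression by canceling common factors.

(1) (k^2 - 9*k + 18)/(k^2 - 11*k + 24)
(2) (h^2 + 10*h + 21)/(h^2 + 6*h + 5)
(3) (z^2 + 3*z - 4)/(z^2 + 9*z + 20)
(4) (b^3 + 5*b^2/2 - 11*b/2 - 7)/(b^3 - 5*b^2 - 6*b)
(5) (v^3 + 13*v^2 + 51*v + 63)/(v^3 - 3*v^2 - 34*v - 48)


(1) = (k - 6)/(k - 8)
(2) = (h^2 + 10*h + 21)/(h^2 + 6*h + 5)
(3) = (z - 1)/(z + 5)
(4) = (2*b^2 + 3*b - 14)/(2*b^2 - 12*b)
(5) = (v^2 + 10*v + 21)/(v^2 - 6*v - 16)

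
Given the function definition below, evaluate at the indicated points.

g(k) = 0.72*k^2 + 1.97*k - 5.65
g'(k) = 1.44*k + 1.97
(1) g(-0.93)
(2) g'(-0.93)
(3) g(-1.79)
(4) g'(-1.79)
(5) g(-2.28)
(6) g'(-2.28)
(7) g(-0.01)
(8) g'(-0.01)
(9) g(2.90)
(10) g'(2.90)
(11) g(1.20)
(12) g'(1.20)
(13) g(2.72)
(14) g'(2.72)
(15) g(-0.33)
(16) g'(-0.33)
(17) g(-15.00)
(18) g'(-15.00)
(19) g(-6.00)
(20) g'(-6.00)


(1) = -6.86
(2) = 0.63
(3) = -6.87
(4) = -0.61
(5) = -6.40
(6) = -1.31
(7) = -5.67
(8) = 1.96
(9) = 6.12
(10) = 6.15
(11) = -2.25
(12) = 3.70
(13) = 5.04
(14) = 5.89
(15) = -6.22
(16) = 1.49
(17) = 126.80
(18) = -19.63
(19) = 8.45
(20) = -6.67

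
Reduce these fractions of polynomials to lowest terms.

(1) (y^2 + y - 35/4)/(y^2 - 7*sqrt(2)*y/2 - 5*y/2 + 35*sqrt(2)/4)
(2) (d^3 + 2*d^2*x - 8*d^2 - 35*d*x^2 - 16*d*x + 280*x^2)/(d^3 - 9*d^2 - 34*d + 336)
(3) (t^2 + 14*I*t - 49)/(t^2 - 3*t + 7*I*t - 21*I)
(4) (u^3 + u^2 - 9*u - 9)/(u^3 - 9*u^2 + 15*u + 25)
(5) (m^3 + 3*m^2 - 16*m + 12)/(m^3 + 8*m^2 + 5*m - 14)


(1) = (16*y + 56)/(16*y - 56*sqrt(2))
(2) = (d^2 + 2*d*x - 35*x^2)/(d^2 - d - 42)
(3) = (t + 7*I)/(t - 3)
(4) = (u^2 - 9)/(u^2 - 10*u + 25)
(5) = (m^2 + 4*m - 12)/(m^2 + 9*m + 14)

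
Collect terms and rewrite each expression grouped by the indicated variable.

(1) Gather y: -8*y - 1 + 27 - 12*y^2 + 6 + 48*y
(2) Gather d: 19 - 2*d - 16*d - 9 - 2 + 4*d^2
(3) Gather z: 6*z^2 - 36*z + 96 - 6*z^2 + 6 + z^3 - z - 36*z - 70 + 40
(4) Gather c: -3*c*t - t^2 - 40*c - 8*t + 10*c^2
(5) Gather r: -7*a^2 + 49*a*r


(1) = -12*y^2 + 40*y + 32
(2) = 4*d^2 - 18*d + 8
(3) = z^3 - 73*z + 72
(4) = 10*c^2 + c*(-3*t - 40) - t^2 - 8*t
(5) = -7*a^2 + 49*a*r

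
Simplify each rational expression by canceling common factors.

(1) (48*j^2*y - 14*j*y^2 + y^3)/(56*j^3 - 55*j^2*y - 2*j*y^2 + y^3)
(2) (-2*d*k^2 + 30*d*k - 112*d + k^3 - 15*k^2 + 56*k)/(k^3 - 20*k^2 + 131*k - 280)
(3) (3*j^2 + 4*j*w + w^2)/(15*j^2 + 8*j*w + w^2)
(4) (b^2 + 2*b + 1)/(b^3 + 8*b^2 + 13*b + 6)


(1) = (-6*j*y + y^2)/(-7*j^2 + 6*j*y + y^2)
(2) = (-2*d + k)/(k - 5)
(3) = (j + w)/(5*j + w)
(4) = 1/(b + 6)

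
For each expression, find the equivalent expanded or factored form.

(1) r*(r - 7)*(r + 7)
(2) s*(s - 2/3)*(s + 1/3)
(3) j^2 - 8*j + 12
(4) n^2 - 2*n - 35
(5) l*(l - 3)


(1) = r^3 - 49*r
(2) = s^3 - s^2/3 - 2*s/9
(3) = (j - 6)*(j - 2)
(4) = (n - 7)*(n + 5)
(5) = l^2 - 3*l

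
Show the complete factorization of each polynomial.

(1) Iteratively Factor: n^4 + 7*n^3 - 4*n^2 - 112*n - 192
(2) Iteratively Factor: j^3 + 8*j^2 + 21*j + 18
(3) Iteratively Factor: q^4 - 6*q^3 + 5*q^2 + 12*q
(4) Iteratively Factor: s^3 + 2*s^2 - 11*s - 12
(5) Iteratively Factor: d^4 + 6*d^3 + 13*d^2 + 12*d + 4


(1) = (n + 3)*(n^3 + 4*n^2 - 16*n - 64) = (n - 4)*(n + 3)*(n^2 + 8*n + 16) = (n - 4)*(n + 3)*(n + 4)*(n + 4)
(2) = (j + 2)*(j^2 + 6*j + 9) = (j + 2)*(j + 3)*(j + 3)
(3) = (q - 3)*(q^3 - 3*q^2 - 4*q) = (q - 3)*(q + 1)*(q^2 - 4*q) = q*(q - 3)*(q + 1)*(q - 4)
(4) = (s - 3)*(s^2 + 5*s + 4) = (s - 3)*(s + 4)*(s + 1)
(5) = (d + 2)*(d^3 + 4*d^2 + 5*d + 2) = (d + 1)*(d + 2)*(d^2 + 3*d + 2) = (d + 1)*(d + 2)^2*(d + 1)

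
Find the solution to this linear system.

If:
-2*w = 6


Then:
w = -3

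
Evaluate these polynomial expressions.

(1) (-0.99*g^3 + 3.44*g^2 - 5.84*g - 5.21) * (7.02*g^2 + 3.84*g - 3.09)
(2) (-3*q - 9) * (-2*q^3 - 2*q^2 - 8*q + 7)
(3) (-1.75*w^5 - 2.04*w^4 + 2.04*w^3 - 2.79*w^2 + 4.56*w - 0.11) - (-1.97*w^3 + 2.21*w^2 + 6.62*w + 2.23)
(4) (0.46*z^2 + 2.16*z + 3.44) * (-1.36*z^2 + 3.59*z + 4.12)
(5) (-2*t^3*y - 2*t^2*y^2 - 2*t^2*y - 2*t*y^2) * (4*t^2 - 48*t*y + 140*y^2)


(1) = -6.9498*g^5 + 20.3472*g^4 - 24.7281*g^3 - 69.6294*g^2 - 1.9608*g + 16.0989
(2) = 6*q^4 + 24*q^3 + 42*q^2 + 51*q - 63
(3) = -1.75*w^5 - 2.04*w^4 + 4.01*w^3 - 5.0*w^2 - 2.06*w - 2.34
(4) = -0.6256*z^4 - 1.2862*z^3 + 4.9712*z^2 + 21.2488*z + 14.1728
(5) = -8*t^5*y + 88*t^4*y^2 - 8*t^4*y - 184*t^3*y^3 + 88*t^3*y^2 - 280*t^2*y^4 - 184*t^2*y^3 - 280*t*y^4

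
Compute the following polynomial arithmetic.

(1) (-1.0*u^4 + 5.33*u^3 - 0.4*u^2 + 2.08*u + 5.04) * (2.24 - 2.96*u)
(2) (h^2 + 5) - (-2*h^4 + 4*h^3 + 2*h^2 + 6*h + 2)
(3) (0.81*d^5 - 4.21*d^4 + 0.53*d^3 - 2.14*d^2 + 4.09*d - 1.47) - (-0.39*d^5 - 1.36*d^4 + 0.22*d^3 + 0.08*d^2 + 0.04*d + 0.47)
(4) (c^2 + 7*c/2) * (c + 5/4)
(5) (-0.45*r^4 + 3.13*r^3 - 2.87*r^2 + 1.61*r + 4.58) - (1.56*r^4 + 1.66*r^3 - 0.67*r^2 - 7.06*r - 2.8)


(1) = 2.96*u^5 - 18.0168*u^4 + 13.1232*u^3 - 7.0528*u^2 - 10.2592*u + 11.2896
(2) = 2*h^4 - 4*h^3 - h^2 - 6*h + 3
(3) = 1.2*d^5 - 2.85*d^4 + 0.31*d^3 - 2.22*d^2 + 4.05*d - 1.94
(4) = c^3 + 19*c^2/4 + 35*c/8
(5) = -2.01*r^4 + 1.47*r^3 - 2.2*r^2 + 8.67*r + 7.38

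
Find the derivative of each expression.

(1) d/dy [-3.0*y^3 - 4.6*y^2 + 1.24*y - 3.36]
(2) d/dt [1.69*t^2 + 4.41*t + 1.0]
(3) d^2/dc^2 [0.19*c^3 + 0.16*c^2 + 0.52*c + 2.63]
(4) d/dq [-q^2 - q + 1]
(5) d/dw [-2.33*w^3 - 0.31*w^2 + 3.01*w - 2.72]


(1) = -9.0*y^2 - 9.2*y + 1.24
(2) = 3.38*t + 4.41
(3) = 1.14*c + 0.32
(4) = -2*q - 1
(5) = -6.99*w^2 - 0.62*w + 3.01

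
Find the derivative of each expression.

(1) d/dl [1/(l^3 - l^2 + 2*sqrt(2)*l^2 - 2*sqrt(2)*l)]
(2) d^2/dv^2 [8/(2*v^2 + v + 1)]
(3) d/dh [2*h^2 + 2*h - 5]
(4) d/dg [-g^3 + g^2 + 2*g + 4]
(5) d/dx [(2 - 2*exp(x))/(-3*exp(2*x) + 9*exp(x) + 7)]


(1) = (-3*l^2 - 4*sqrt(2)*l + 2*l + 2*sqrt(2))/(l^2*(l^2 - l + 2*sqrt(2)*l - 2*sqrt(2))^2)
(2) = 16*(-4*v^2 - 2*v + (4*v + 1)^2 - 2)/(2*v^2 + v + 1)^3
(3) = 4*h + 2
(4) = -3*g^2 + 2*g + 2
(5) = (-6*exp(2*x) + 12*exp(x) - 32)*exp(x)/(9*exp(4*x) - 54*exp(3*x) + 39*exp(2*x) + 126*exp(x) + 49)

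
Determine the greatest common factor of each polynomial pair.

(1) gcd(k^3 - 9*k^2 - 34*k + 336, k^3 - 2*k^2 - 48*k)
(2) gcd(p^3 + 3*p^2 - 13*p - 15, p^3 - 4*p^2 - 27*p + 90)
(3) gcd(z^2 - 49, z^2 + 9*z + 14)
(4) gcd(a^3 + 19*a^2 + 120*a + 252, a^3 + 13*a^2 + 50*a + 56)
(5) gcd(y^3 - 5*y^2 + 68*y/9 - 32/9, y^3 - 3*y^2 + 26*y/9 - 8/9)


(1) = k^2 - 2*k - 48
(2) = gcd((p - 3)*(p + 1)*(p + 5), (p - 6)*(p - 3)*(p + 5)) = p^2 + 2*p - 15
(3) = gcd((z - 7)*(z + 7), (z + 2)*(z + 7)) = z + 7
(4) = a + 7
(5) = gcd((y - 8/3)*(y - 4/3)*(y - 1), (y - 4/3)*(y - 1)*(y - 2/3)) = y^2 - 7*y/3 + 4/3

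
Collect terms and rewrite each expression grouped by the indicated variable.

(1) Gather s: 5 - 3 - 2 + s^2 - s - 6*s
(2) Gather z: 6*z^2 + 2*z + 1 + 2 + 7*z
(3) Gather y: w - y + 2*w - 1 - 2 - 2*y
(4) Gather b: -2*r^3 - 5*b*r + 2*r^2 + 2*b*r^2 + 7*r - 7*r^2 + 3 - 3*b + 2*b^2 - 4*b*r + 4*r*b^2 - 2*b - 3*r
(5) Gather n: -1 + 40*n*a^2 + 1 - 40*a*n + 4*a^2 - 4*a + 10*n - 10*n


(1) = s^2 - 7*s
(2) = 6*z^2 + 9*z + 3
(3) = 3*w - 3*y - 3
(4) = b^2*(4*r + 2) + b*(2*r^2 - 9*r - 5) - 2*r^3 - 5*r^2 + 4*r + 3
(5) = 4*a^2 - 4*a + n*(40*a^2 - 40*a)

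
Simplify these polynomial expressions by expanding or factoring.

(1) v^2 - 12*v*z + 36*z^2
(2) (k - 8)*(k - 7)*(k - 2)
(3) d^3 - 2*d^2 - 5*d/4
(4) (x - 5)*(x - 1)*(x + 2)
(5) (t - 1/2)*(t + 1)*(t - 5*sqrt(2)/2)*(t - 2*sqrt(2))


(1) = (v - 6*z)^2
(2) = k^3 - 17*k^2 + 86*k - 112
(3) = d*(d - 5/2)*(d + 1/2)
(4) = x^3 - 4*x^2 - 7*x + 10
(5) = t^4 - 9*sqrt(2)*t^3/2 + t^3/2 - 9*sqrt(2)*t^2/4 + 19*t^2/2 + 9*sqrt(2)*t/4 + 5*t - 5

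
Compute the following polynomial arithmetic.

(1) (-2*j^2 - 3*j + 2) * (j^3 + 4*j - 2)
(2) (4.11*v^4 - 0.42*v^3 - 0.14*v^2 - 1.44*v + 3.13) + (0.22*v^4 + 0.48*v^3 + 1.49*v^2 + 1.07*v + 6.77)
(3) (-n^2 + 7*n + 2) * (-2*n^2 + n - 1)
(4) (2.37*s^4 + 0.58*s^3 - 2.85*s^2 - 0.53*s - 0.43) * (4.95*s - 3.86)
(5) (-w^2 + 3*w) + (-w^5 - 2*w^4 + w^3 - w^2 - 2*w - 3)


(1) = -2*j^5 - 3*j^4 - 6*j^3 - 8*j^2 + 14*j - 4
(2) = 4.33*v^4 + 0.06*v^3 + 1.35*v^2 - 0.37*v + 9.9
(3) = 2*n^4 - 15*n^3 + 4*n^2 - 5*n - 2
(4) = 11.7315*s^5 - 6.2772*s^4 - 16.3463*s^3 + 8.3775*s^2 - 0.0827*s + 1.6598
(5) = -w^5 - 2*w^4 + w^3 - 2*w^2 + w - 3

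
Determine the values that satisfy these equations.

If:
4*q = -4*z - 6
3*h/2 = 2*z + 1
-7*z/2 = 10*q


Then:
h = -94/39
q = 21/26
z = -30/13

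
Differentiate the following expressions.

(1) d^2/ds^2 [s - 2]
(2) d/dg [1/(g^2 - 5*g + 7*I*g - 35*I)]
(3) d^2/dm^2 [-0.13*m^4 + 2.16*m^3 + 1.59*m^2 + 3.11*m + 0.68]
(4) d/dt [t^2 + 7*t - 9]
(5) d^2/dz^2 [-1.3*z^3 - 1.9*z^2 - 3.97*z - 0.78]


(1) = 0
(2) = (-2*g + 5 - 7*I)/(g^2 - 5*g + 7*I*g - 35*I)^2
(3) = -1.56*m^2 + 12.96*m + 3.18
(4) = 2*t + 7
(5) = -7.8*z - 3.8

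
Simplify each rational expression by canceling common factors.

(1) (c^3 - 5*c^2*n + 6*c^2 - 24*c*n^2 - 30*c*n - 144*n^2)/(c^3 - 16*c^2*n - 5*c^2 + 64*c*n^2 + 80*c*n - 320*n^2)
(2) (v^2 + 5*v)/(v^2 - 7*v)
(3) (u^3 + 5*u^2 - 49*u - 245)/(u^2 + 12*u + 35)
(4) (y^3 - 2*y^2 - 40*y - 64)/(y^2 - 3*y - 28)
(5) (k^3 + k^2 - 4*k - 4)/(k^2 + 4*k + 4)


(1) = (c^2 + 3*c*n + 6*c + 18*n)/(c^2 - 8*c*n - 5*c + 40*n)
(2) = (v + 5)/(v - 7)
(3) = u - 7
(4) = (y^2 - 6*y - 16)/(y - 7)
(5) = (k^2 - k - 2)/(k + 2)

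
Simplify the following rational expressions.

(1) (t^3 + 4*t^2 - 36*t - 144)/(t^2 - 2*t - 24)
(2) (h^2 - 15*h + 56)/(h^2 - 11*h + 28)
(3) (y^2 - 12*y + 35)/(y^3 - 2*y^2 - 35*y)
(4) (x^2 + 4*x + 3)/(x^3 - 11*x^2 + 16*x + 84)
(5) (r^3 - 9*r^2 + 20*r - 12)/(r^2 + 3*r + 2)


(1) = t + 6
(2) = (h - 8)/(h - 4)
(3) = (y - 5)/(y^2 + 5*y)
(4) = (x^2 + 4*x + 3)/(x^3 - 11*x^2 + 16*x + 84)
(5) = (r^3 - 9*r^2 + 20*r - 12)/(r^2 + 3*r + 2)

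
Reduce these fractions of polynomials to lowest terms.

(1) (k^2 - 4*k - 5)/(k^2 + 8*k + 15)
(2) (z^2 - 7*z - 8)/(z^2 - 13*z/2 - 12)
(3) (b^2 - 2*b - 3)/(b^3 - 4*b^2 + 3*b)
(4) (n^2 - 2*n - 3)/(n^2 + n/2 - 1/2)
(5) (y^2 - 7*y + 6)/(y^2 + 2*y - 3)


(1) = (k^2 - 4*k - 5)/(k^2 + 8*k + 15)
(2) = (2*z + 2)/(2*z + 3)
(3) = (b + 1)/(b^2 - b)
(4) = (2*n - 6)/(2*n - 1)
(5) = (y - 6)/(y + 3)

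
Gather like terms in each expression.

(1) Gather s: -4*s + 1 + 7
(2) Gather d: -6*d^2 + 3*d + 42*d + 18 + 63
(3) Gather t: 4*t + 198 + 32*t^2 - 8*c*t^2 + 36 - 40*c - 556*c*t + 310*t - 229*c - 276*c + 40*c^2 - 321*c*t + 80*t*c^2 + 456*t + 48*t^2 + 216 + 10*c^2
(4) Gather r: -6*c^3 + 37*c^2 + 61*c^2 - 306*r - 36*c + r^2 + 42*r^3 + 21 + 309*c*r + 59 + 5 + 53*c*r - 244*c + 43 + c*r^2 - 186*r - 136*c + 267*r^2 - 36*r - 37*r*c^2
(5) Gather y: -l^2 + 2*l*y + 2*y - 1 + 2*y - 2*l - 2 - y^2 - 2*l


(1) = 8 - 4*s
(2) = -6*d^2 + 45*d + 81
(3) = 50*c^2 - 545*c + t^2*(80 - 8*c) + t*(80*c^2 - 877*c + 770) + 450
(4) = -6*c^3 + 98*c^2 - 416*c + 42*r^3 + r^2*(c + 268) + r*(-37*c^2 + 362*c - 528) + 128
(5) = -l^2 - 4*l - y^2 + y*(2*l + 4) - 3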